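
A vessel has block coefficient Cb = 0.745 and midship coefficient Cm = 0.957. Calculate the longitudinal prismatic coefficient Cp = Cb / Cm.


Formula: Cp = Cb / Cm
Substituting: Cp = 0.745 / 0.957
Result: Cp ≈ 0.77847 (5 s.f.)

0.77847


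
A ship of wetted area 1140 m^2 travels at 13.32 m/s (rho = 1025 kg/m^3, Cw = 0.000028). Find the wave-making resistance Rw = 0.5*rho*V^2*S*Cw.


Formula: Rw = 0.5 * rho * V^2 * S * Cw
Step 1 — V^2 = 13.32^2 = 177.4224
Step 2 — 0.5 * rho * V^2 = 0.5 * 1025 * 177.4224 = 90928.98
Step 3 — Rw = 90928.98 * 1140 * 0.000028 ≈ 2902.5 N (5 s.f.)

2902.5 N


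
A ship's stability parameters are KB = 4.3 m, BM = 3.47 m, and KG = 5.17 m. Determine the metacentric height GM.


Formula: GM = KB + BM - KG
Step 1 — KM = KB + BM = 4.3 + 3.47 = 7.77 m
Step 2 — GM = KM - KG = 7.77 - 5.17 = 2.6 m

2.6 m


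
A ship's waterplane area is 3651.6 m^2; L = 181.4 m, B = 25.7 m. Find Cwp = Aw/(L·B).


Formula: Cwp = Aw / (L * B)
Step 1 — L * B = 181.4 * 25.7 = 4661.98 m^2
Step 2 — Cwp = 3651.6 / 4661.98 ≈ 0.78327 (5 s.f.)

0.78327


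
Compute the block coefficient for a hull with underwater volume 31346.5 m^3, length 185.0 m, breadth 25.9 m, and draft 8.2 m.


Formula: Cb = V / (L * B * T)
Step 1 — L * B * T = 185.0 * 25.9 * 8.2 = 39290.3 m^3
Step 2 — Cb = 31346.5 / 39290.3 ≈ 0.79782 (5 s.f.)

0.79782


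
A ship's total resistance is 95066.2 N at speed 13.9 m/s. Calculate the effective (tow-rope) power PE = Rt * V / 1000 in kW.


Formula: PE = Rt * V / 1000 (kW)
Step 1 — PE (W) = 95066.2 * 13.9 = 1321420.18 W
Step 2 — PE (kW) = 1321420.18 / 1000 ≈ 1321.4 kW (5 s.f.)

1321.4 kW


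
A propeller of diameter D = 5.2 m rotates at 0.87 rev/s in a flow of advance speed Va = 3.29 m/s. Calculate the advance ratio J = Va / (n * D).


Formula: J = Va / (n * D)
Step 1 — n * D = 0.87 * 5.2 = 4.524
Step 2 — J = 3.29 / 4.524 ≈ 0.72723 (5 s.f.)

0.72723


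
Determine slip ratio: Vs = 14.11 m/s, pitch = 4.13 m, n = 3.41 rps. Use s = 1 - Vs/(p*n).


Formula: s = 1 - Vs / (p * n)
Step 1 — p * n = 4.13 * 3.41 = 14.0833
Step 2 — Vs / (p*n) = 14.11 / 14.0833 = 1.001896 (6 d.p.)
Step 3 — s = 1 - 1.001896 = -0.001896

-0.001896


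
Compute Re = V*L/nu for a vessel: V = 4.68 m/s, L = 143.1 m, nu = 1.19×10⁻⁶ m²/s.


Formula: Re = V * L / nu
Step 1 — V * L = 4.68 * 143.1 = 669.708 m^2/s
Step 2 — Re = 669.708 / 1.19e-6 = 5.63e+08

5.63e+08


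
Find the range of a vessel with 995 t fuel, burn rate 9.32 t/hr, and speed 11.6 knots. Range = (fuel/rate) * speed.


Formula: endurance = fuel / rate; range = endurance * speed
Step 1 — endurance = 995 / 9.32 = 106.7597 hours
Step 2 — range = 106.7597 * 11.6 ≈ 1238.4 nautical miles (5 s.f.)

1238.4 NM


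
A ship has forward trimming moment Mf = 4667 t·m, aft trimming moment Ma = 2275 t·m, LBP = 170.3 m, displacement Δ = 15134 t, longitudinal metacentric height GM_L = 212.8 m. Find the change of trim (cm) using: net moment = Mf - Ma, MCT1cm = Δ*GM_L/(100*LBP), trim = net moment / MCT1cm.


Formula: net trimming moment = Mf - Ma; MCT1cm = Δ*GM_L/(100*LBP); trim = net moment / MCT1cm
Step 1 — net trimming moment = 4667 - 2275 = 2392 t·m
Step 2 — MCT1cm = 15134 * 212.8 / (100 * 170.3) = 189.1083 t·m/cm
Step 3 — trim = 2392 / 189.1083 ≈ 12.649 cm (5 s.f.)

12.649 cm


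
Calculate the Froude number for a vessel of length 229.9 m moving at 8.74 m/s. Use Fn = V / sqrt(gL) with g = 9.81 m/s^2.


Formula: Fn = V / sqrt(g * L)
Step 1 — g * L = 9.81 * 229.9 = 2255.319
Step 2 — sqrt(g * L) = sqrt(2255.319) = 47.490199
Step 3 — Fn = 8.74 / 47.490199 ≈ 0.18404 (5 s.f.)

0.18404


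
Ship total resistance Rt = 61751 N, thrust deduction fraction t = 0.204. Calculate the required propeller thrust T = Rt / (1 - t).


Formula: T = Rt / (1 - t)
Step 1 — (1 - t) = 1 - 0.204 = 0.796
Step 2 — T = 61751 / 0.796 ≈ 77577 N (5 s.f.)

77577 N


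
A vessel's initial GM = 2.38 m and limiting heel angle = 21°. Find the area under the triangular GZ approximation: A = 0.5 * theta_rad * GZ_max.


Formula: GZ_max = GM * sin(theta); Area = 0.5 * theta_rad * GZ_max
Step 1 — GZ_max = 2.38 * sin(21°) = 2.38 * 0.358368 = 0.852916 m
Step 2 — theta_rad = 21 * pi/180 = 0.366519 rad
Step 3 — Area = 0.5 * 0.366519 * 0.852916 ≈ 0.15630 m·rad (5 s.f.)

0.15630 m·rad


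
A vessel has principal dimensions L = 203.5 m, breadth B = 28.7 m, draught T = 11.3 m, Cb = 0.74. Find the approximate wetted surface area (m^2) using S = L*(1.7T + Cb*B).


Formula: S = 1.7*L*T + V/T with V = Cb*L*B*T, i.e. S = L * (1.7*T + Cb*B)
Step 1 — 1.7*T = 1.7 * 11.3 = 19.21 m
Step 2 — Cb*B = 0.74 * 28.7 = 21.238 m
Step 3 — 1.7*T + Cb*B = 19.21 + 21.238 = 40.448 m
Step 4 — S = 203.5 * 40.448 ≈ 8231.2 m^2 (5 s.f.)

8231.2 m^2


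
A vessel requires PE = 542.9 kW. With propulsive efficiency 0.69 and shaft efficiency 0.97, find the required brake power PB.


Formula: PB = PE / (eta_D * eta_S)
Step 1 — combined efficiency = eta_D * eta_S = 0.69 * 0.97 = 0.6693
Step 2 — PB = 542.9 / 0.6693 ≈ 811.15 kW (5 s.f.)

811.15 kW


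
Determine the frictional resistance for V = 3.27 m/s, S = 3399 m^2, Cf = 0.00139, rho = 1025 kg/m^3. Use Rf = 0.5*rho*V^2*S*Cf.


Formula: Rf = 0.5 * rho * V^2 * S * Cf
Step 1 — V^2 = 3.27^2 = 10.6929
Step 2 — 0.5 * rho * V^2 = 0.5 * 1025 * 10.6929 = 5480.11125
Step 3 — Rf = 5480.11125 * 3399 * 0.00139 ≈ 25891 N (5 s.f.)

25891 N


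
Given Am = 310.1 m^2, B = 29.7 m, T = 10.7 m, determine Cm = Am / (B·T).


Formula: Cm = Am / (B * T)
Step 1 — B * T = 29.7 * 10.7 = 317.79 m^2
Step 2 — Cm = 310.1 / 317.79 ≈ 0.97580 (5 s.f.)

0.97580


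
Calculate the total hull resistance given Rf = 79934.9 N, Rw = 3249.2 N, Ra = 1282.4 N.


Formula: Rt = Rf + Rw + Ra
Substituting: Rt = 79934.9 + 3249.2 + 1282.4
Result: Rt = 84466.5 N

84466.5 N


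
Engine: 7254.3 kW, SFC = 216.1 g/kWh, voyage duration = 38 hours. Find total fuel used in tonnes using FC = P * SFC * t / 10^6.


Formula: FC (tonnes) = P * SFC * t / 1,000,000
Step 1 — P * SFC * t = 7254.3 * 216.1 * 38 = 59570860.74 g
Step 2 — FC (tonnes) = 59570860.74 / 1,000,000 ≈ 59.571 tonnes (5 s.f.)

59.571 tonnes


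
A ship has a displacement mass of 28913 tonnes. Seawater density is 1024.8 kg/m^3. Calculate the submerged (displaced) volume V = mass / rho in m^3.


Formula: V = mass / rho
Step 1 — convert tonnes to kg: 28913 t * 1000 = 28913000 kg
Step 2 — V = 28913000 / 1024.8 ≈ 28213 m^3 (5 s.f.)

28213 m^3


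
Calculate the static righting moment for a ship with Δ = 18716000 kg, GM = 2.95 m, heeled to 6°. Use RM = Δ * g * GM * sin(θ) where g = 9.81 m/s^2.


Formula: GZ = GM * sin(theta); RM = disp * g * GZ
Step 1 — GZ = 2.95 * sin(6°) = 2.95 * 0.104528 = 0.308358 m
Step 2 — RM = 18716000 * 9.81 * 0.308358 ≈ 56616000 N·m (5 s.f.)

56616000 N·m


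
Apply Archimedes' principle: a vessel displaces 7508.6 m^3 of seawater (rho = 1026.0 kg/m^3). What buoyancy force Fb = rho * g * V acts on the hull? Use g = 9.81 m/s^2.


Formula: Fb = rho * g * V
Substituting: Fb = 1026.0 * 9.81 * 7508.6
Intermediate: 1026.0 * 9.81 = 10065.06
Result: Fb = 10065.06 * 7508.6 ≈ 75575000 N (5 s.f.)

75575000 N


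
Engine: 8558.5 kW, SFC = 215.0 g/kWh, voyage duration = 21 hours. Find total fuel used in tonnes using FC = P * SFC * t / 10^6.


Formula: FC (tonnes) = P * SFC * t / 1,000,000
Step 1 — P * SFC * t = 8558.5 * 215.0 * 21 = 38641627.5 g
Step 2 — FC (tonnes) = 38641627.5 / 1,000,000 ≈ 38.642 tonnes (5 s.f.)

38.642 tonnes


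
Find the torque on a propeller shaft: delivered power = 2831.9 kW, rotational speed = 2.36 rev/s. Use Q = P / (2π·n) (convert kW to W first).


Formula: Q = P_W / (2 * pi * n)
Step 1 — P_W = 2831.9 kW * 1000 = 2831900.0 W
Step 2 — 2 * pi * n = 2 * pi * 2.36 = 14.828317
Step 3 — Q = 2831900.0 / 14.828317 ≈ 190980 N·m (5 s.f.)

190980 N·m


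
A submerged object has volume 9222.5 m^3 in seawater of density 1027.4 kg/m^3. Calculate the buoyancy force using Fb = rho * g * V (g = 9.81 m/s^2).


Formula: Fb = rho * g * V
Substituting: Fb = 1027.4 * 9.81 * 9222.5
Intermediate: 1027.4 * 9.81 = 10078.794
Result: Fb = 10078.794 * 9222.5 ≈ 92952000 N (5 s.f.)

92952000 N


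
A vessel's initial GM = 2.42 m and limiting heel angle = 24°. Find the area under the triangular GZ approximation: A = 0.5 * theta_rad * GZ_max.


Formula: GZ_max = GM * sin(theta); Area = 0.5 * theta_rad * GZ_max
Step 1 — GZ_max = 2.42 * sin(24°) = 2.42 * 0.406737 = 0.984304 m
Step 2 — theta_rad = 24 * pi/180 = 0.418879 rad
Step 3 — Area = 0.5 * 0.418879 * 0.984304 ≈ 0.20615 m·rad (5 s.f.)

0.20615 m·rad


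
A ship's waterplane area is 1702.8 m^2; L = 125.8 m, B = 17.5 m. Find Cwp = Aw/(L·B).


Formula: Cwp = Aw / (L * B)
Step 1 — L * B = 125.8 * 17.5 = 2201.5 m^2
Step 2 — Cwp = 1702.8 / 2201.5 ≈ 0.77347 (5 s.f.)

0.77347


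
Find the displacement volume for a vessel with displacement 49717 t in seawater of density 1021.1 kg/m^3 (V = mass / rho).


Formula: V = mass / rho
Step 1 — convert tonnes to kg: 49717 t * 1000 = 49717000 kg
Step 2 — V = 49717000 / 1021.1 ≈ 48690 m^3 (5 s.f.)

48690 m^3


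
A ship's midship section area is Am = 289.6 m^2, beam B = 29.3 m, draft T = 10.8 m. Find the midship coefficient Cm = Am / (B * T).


Formula: Cm = Am / (B * T)
Step 1 — B * T = 29.3 * 10.8 = 316.44 m^2
Step 2 — Cm = 289.6 / 316.44 ≈ 0.91518 (5 s.f.)

0.91518


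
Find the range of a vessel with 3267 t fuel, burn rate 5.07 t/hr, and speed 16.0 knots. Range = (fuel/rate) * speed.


Formula: endurance = fuel / rate; range = endurance * speed
Step 1 — endurance = 3267 / 5.07 = 644.3787 hours
Step 2 — range = 644.3787 * 16.0 ≈ 10310 nautical miles (5 s.f.)

10310 NM


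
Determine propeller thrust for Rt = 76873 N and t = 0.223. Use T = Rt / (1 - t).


Formula: T = Rt / (1 - t)
Step 1 — (1 - t) = 1 - 0.223 = 0.777
Step 2 — T = 76873 / 0.777 ≈ 98936 N (5 s.f.)

98936 N


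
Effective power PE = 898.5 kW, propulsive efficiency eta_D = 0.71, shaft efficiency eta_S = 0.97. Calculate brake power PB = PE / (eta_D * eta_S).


Formula: PB = PE / (eta_D * eta_S)
Step 1 — combined efficiency = eta_D * eta_S = 0.71 * 0.97 = 0.6887
Step 2 — PB = 898.5 / 0.6887 ≈ 1304.6 kW (5 s.f.)

1304.6 kW


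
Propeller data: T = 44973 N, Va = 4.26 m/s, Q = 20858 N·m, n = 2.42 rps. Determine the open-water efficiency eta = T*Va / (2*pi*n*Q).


Formula: eta = T * Va / (2 * pi * n * Q)
Step 1 — numerator = T * Va = 44973 * 4.26 = 191584.98
Step 2 — 2 * pi * n = 2 * pi * 2.42 = 15.205308
Step 3 — denominator = 15.205308 * 20858 = 317152.31
Step 4 — eta = 191584.98 / 317152.31 ≈ 0.60408 (5 s.f.)

0.60408


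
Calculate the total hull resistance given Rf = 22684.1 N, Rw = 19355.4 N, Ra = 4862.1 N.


Formula: Rt = Rf + Rw + Ra
Substituting: Rt = 22684.1 + 19355.4 + 4862.1
Result: Rt = 46901.6 N

46901.6 N


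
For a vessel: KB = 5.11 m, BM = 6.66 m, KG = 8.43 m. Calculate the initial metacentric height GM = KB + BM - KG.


Formula: GM = KB + BM - KG
Step 1 — KM = KB + BM = 5.11 + 6.66 = 11.77 m
Step 2 — GM = KM - KG = 11.77 - 8.43 = 3.34 m

3.34 m


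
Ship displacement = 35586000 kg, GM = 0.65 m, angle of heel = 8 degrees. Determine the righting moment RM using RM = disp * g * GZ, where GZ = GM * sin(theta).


Formula: GZ = GM * sin(theta); RM = disp * g * GZ
Step 1 — GZ = 0.65 * sin(8°) = 0.65 * 0.139173 = 0.090462 m
Step 2 — RM = 35586000 * 9.81 * 0.090462 ≈ 31580000 N·m (5 s.f.)

31580000 N·m


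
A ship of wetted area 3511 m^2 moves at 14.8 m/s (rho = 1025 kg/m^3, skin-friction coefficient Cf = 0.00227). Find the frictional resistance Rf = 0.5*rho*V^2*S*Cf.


Formula: Rf = 0.5 * rho * V^2 * S * Cf
Step 1 — V^2 = 14.8^2 = 219.04
Step 2 — 0.5 * rho * V^2 = 0.5 * 1025 * 219.04 = 112258.0
Step 3 — Rf = 112258.0 * 3511 * 0.00227 ≈ 894690 N (5 s.f.)

894690 N


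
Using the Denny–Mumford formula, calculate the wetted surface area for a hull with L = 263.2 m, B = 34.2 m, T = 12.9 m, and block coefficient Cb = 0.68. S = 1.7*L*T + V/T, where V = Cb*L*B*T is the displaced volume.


Formula: S = 1.7*L*T + V/T with V = Cb*L*B*T, i.e. S = L * (1.7*T + Cb*B)
Step 1 — 1.7*T = 1.7 * 12.9 = 21.93 m
Step 2 — Cb*B = 0.68 * 34.2 = 23.256 m
Step 3 — 1.7*T + Cb*B = 21.93 + 23.256 = 45.186 m
Step 4 — S = 263.2 * 45.186 ≈ 11893 m^2 (5 s.f.)

11893 m^2


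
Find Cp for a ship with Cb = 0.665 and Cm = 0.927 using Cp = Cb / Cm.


Formula: Cp = Cb / Cm
Substituting: Cp = 0.665 / 0.927
Result: Cp ≈ 0.71737 (5 s.f.)

0.71737


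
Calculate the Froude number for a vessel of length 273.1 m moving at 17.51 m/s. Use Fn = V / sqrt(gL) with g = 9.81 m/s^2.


Formula: Fn = V / sqrt(g * L)
Step 1 — g * L = 9.81 * 273.1 = 2679.111
Step 2 — sqrt(g * L) = sqrt(2679.111) = 51.760129
Step 3 — Fn = 17.51 / 51.760129 ≈ 0.33829 (5 s.f.)

0.33829


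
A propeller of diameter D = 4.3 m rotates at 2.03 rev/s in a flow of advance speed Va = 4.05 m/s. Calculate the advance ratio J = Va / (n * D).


Formula: J = Va / (n * D)
Step 1 — n * D = 2.03 * 4.3 = 8.729
Step 2 — J = 4.05 / 8.729 ≈ 0.46397 (5 s.f.)

0.46397


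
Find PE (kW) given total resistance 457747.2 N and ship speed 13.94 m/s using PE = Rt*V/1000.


Formula: PE = Rt * V / 1000 (kW)
Step 1 — PE (W) = 457747.2 * 13.94 = 6380995.968 W
Step 2 — PE (kW) = 6380995.968 / 1000 ≈ 6381.0 kW (5 s.f.)

6381.0 kW


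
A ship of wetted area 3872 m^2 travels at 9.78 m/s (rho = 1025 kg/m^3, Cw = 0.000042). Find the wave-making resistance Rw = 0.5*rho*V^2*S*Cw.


Formula: Rw = 0.5 * rho * V^2 * S * Cw
Step 1 — V^2 = 9.78^2 = 95.6484
Step 2 — 0.5 * rho * V^2 = 0.5 * 1025 * 95.6484 = 49019.805
Step 3 — Rw = 49019.805 * 3872 * 0.000042 ≈ 7971.8 N (5 s.f.)

7971.8 N


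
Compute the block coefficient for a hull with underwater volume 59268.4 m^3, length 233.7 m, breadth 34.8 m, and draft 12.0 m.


Formula: Cb = V / (L * B * T)
Step 1 — L * B * T = 233.7 * 34.8 * 12.0 = 97593.12 m^3
Step 2 — Cb = 59268.4 / 97593.12 ≈ 0.60730 (5 s.f.)

0.60730


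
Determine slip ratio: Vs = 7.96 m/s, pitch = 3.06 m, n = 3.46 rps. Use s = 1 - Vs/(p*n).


Formula: s = 1 - Vs / (p * n)
Step 1 — p * n = 3.06 * 3.46 = 10.5876
Step 2 — Vs / (p*n) = 7.96 / 10.5876 = 0.751823 (6 d.p.)
Step 3 — s = 1 - 0.751823 = 0.248177

0.248177


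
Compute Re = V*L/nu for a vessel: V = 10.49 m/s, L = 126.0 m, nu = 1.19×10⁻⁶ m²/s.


Formula: Re = V * L / nu
Step 1 — V * L = 10.49 * 126.0 = 1321.74 m^2/s
Step 2 — Re = 1321.74 / 1.19e-6 = 1.11e+09

1.11e+09


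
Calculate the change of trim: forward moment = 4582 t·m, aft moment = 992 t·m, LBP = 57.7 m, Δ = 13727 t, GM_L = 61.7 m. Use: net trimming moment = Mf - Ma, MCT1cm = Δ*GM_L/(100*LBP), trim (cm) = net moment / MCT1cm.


Formula: net trimming moment = Mf - Ma; MCT1cm = Δ*GM_L/(100*LBP); trim = net moment / MCT1cm
Step 1 — net trimming moment = 4582 - 992 = 3590 t·m
Step 2 — MCT1cm = 13727 * 61.7 / (100 * 57.7) = 146.7861 t·m/cm
Step 3 — trim = 3590 / 146.7861 ≈ 24.457 cm (5 s.f.)

24.457 cm


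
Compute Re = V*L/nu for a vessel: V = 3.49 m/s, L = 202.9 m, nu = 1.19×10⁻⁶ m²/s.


Formula: Re = V * L / nu
Step 1 — V * L = 3.49 * 202.9 = 708.121 m^2/s
Step 2 — Re = 708.121 / 1.19e-6 = 5.95e+08

5.95e+08


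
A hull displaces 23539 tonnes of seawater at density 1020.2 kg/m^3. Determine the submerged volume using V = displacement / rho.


Formula: V = mass / rho
Step 1 — convert tonnes to kg: 23539 t * 1000 = 23539000 kg
Step 2 — V = 23539000 / 1020.2 ≈ 23073 m^3 (5 s.f.)

23073 m^3


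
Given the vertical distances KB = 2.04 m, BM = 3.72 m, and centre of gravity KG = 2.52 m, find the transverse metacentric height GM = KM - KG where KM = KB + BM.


Formula: GM = KB + BM - KG
Step 1 — KM = KB + BM = 2.04 + 3.72 = 5.76 m
Step 2 — GM = KM - KG = 5.76 - 2.52 = 3.24 m

3.24 m


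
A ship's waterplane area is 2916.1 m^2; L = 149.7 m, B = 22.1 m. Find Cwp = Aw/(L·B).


Formula: Cwp = Aw / (L * B)
Step 1 — L * B = 149.7 * 22.1 = 3308.37 m^2
Step 2 — Cwp = 2916.1 / 3308.37 ≈ 0.88143 (5 s.f.)

0.88143


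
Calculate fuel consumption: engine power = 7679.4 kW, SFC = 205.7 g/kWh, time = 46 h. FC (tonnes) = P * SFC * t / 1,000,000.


Formula: FC (tonnes) = P * SFC * t / 1,000,000
Step 1 — P * SFC * t = 7679.4 * 205.7 * 46 = 72664018.68 g
Step 2 — FC (tonnes) = 72664018.68 / 1,000,000 ≈ 72.664 tonnes (5 s.f.)

72.664 tonnes


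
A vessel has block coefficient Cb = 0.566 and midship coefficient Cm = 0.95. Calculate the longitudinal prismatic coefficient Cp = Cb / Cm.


Formula: Cp = Cb / Cm
Substituting: Cp = 0.566 / 0.95
Result: Cp ≈ 0.59579 (5 s.f.)

0.59579


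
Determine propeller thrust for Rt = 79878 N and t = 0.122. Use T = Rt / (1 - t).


Formula: T = Rt / (1 - t)
Step 1 — (1 - t) = 1 - 0.122 = 0.878
Step 2 — T = 79878 / 0.878 ≈ 90977 N (5 s.f.)

90977 N


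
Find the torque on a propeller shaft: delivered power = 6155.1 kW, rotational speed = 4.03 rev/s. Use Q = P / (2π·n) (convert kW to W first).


Formula: Q = P_W / (2 * pi * n)
Step 1 — P_W = 6155.1 kW * 1000 = 6155100.0 W
Step 2 — 2 * pi * n = 2 * pi * 4.03 = 25.321237
Step 3 — Q = 6155100.0 / 25.321237 ≈ 243080 N·m (5 s.f.)

243080 N·m


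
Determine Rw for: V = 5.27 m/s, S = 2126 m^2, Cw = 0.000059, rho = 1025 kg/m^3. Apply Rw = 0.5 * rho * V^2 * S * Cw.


Formula: Rw = 0.5 * rho * V^2 * S * Cw
Step 1 — V^2 = 5.27^2 = 27.7729
Step 2 — 0.5 * rho * V^2 = 0.5 * 1025 * 27.7729 = 14233.61125
Step 3 — Rw = 14233.61125 * 2126 * 0.000059 ≈ 1785.4 N (5 s.f.)

1785.4 N


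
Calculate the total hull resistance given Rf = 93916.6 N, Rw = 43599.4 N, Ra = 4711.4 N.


Formula: Rt = Rf + Rw + Ra
Substituting: Rt = 93916.6 + 43599.4 + 4711.4
Result: Rt = 142227.4 N

142227.4 N


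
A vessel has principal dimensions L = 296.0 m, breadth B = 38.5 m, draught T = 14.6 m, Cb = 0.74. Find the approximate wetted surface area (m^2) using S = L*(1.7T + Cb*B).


Formula: S = 1.7*L*T + V/T with V = Cb*L*B*T, i.e. S = L * (1.7*T + Cb*B)
Step 1 — 1.7*T = 1.7 * 14.6 = 24.82 m
Step 2 — Cb*B = 0.74 * 38.5 = 28.49 m
Step 3 — 1.7*T + Cb*B = 24.82 + 28.49 = 53.31 m
Step 4 — S = 296.0 * 53.31 ≈ 15780 m^2 (5 s.f.)

15780 m^2


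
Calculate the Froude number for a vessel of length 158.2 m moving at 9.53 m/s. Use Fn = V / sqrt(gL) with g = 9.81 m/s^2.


Formula: Fn = V / sqrt(g * L)
Step 1 — g * L = 9.81 * 158.2 = 1551.942
Step 2 — sqrt(g * L) = sqrt(1551.942) = 39.394695
Step 3 — Fn = 9.53 / 39.394695 ≈ 0.24191 (5 s.f.)

0.24191


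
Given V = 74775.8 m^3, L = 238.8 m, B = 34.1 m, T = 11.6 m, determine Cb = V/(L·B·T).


Formula: Cb = V / (L * B * T)
Step 1 — L * B * T = 238.8 * 34.1 * 11.6 = 94459.728 m^3
Step 2 — Cb = 74775.8 / 94459.728 ≈ 0.79162 (5 s.f.)

0.79162


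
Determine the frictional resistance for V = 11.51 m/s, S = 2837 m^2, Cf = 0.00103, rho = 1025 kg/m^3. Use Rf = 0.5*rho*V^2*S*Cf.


Formula: Rf = 0.5 * rho * V^2 * S * Cf
Step 1 — V^2 = 11.51^2 = 132.4801
Step 2 — 0.5 * rho * V^2 = 0.5 * 1025 * 132.4801 = 67896.05125
Step 3 — Rf = 67896.05125 * 2837 * 0.00103 ≈ 198400 N (5 s.f.)

198400 N


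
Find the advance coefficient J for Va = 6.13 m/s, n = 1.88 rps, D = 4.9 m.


Formula: J = Va / (n * D)
Step 1 — n * D = 1.88 * 4.9 = 9.212
Step 2 — J = 6.13 / 9.212 ≈ 0.66544 (5 s.f.)

0.66544


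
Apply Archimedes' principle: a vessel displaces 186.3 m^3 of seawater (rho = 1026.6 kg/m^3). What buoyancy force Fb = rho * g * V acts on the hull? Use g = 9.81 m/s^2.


Formula: Fb = rho * g * V
Substituting: Fb = 1026.6 * 9.81 * 186.3
Intermediate: 1026.6 * 9.81 = 10070.946
Result: Fb = 10070.946 * 186.3 ≈ 1876200 N (5 s.f.)

1876200 N


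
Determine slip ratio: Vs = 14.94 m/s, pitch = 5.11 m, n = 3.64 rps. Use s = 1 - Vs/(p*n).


Formula: s = 1 - Vs / (p * n)
Step 1 — p * n = 5.11 * 3.64 = 18.6004
Step 2 — Vs / (p*n) = 14.94 / 18.6004 = 0.803209 (6 d.p.)
Step 3 — s = 1 - 0.803209 = 0.196791

0.196791


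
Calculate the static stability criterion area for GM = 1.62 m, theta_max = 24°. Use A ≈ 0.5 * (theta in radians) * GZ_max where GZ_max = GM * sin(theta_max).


Formula: GZ_max = GM * sin(theta); Area = 0.5 * theta_rad * GZ_max
Step 1 — GZ_max = 1.62 * sin(24°) = 1.62 * 0.406737 = 0.658914 m
Step 2 — theta_rad = 24 * pi/180 = 0.418879 rad
Step 3 — Area = 0.5 * 0.418879 * 0.658914 ≈ 0.13800 m·rad (5 s.f.)

0.13800 m·rad


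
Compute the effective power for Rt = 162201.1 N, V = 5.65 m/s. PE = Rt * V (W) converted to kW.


Formula: PE = Rt * V / 1000 (kW)
Step 1 — PE (W) = 162201.1 * 5.65 = 916436.215 W
Step 2 — PE (kW) = 916436.215 / 1000 ≈ 916.44 kW (5 s.f.)

916.44 kW


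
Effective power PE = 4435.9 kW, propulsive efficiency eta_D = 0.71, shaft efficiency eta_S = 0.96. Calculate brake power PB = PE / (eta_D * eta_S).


Formula: PB = PE / (eta_D * eta_S)
Step 1 — combined efficiency = eta_D * eta_S = 0.71 * 0.96 = 0.6816
Step 2 — PB = 4435.9 / 0.6816 ≈ 6508.1 kW (5 s.f.)

6508.1 kW


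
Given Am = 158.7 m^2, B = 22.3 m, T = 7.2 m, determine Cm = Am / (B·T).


Formula: Cm = Am / (B * T)
Step 1 — B * T = 22.3 * 7.2 = 160.56 m^2
Step 2 — Cm = 158.7 / 160.56 ≈ 0.98842 (5 s.f.)

0.98842


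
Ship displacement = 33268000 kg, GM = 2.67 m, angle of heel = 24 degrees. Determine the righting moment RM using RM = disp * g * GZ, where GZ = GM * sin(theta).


Formula: GZ = GM * sin(theta); RM = disp * g * GZ
Step 1 — GZ = 2.67 * sin(24°) = 2.67 * 0.406737 = 1.085988 m
Step 2 — RM = 33268000 * 9.81 * 1.085988 ≈ 354420000 N·m (5 s.f.)

354420000 N·m


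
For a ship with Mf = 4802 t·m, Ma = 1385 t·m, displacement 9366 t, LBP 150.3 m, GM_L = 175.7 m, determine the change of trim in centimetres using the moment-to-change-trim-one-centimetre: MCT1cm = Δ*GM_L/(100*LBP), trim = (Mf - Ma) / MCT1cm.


Formula: net trimming moment = Mf - Ma; MCT1cm = Δ*GM_L/(100*LBP); trim = net moment / MCT1cm
Step 1 — net trimming moment = 4802 - 1385 = 3417 t·m
Step 2 — MCT1cm = 9366 * 175.7 / (100 * 150.3) = 109.4881 t·m/cm
Step 3 — trim = 3417 / 109.4881 ≈ 31.209 cm (5 s.f.)

31.209 cm


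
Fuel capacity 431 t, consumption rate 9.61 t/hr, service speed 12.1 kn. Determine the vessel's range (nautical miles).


Formula: endurance = fuel / rate; range = endurance * speed
Step 1 — endurance = 431 / 9.61 = 44.8491 hours
Step 2 — range = 44.8491 * 12.1 ≈ 542.67 nautical miles (5 s.f.)

542.67 NM


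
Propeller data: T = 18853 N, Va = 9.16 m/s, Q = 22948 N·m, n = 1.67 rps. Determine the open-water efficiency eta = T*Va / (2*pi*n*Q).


Formula: eta = T * Va / (2 * pi * n * Q)
Step 1 — numerator = T * Va = 18853 * 9.16 = 172693.48
Step 2 — 2 * pi * n = 2 * pi * 1.67 = 10.492919
Step 3 — denominator = 10.492919 * 22948 = 240791.51
Step 4 — eta = 172693.48 / 240791.51 ≈ 0.71719 (5 s.f.)

0.71719


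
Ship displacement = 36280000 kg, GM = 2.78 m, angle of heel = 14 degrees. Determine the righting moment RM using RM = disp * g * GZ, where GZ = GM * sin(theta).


Formula: GZ = GM * sin(theta); RM = disp * g * GZ
Step 1 — GZ = 2.78 * sin(14°) = 2.78 * 0.241922 = 0.672543 m
Step 2 — RM = 36280000 * 9.81 * 0.672543 ≈ 239360000 N·m (5 s.f.)

239360000 N·m


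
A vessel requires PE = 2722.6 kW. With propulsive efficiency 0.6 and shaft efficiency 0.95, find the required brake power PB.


Formula: PB = PE / (eta_D * eta_S)
Step 1 — combined efficiency = eta_D * eta_S = 0.6 * 0.95 = 0.57
Step 2 — PB = 2722.6 / 0.57 ≈ 4776.5 kW (5 s.f.)

4776.5 kW


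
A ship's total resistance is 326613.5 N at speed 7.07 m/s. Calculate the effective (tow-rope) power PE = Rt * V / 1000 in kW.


Formula: PE = Rt * V / 1000 (kW)
Step 1 — PE (W) = 326613.5 * 7.07 = 2309157.445 W
Step 2 — PE (kW) = 2309157.445 / 1000 ≈ 2309.2 kW (5 s.f.)

2309.2 kW


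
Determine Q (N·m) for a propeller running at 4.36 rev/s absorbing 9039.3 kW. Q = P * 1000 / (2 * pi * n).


Formula: Q = P_W / (2 * pi * n)
Step 1 — P_W = 9039.3 kW * 1000 = 9039300.0 W
Step 2 — 2 * pi * n = 2 * pi * 4.36 = 27.394688
Step 3 — Q = 9039300.0 / 27.394688 ≈ 329970 N·m (5 s.f.)

329970 N·m


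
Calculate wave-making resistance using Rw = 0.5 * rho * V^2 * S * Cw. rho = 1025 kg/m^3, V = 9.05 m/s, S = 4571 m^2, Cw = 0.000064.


Formula: Rw = 0.5 * rho * V^2 * S * Cw
Step 1 — V^2 = 9.05^2 = 81.9025
Step 2 — 0.5 * rho * V^2 = 0.5 * 1025 * 81.9025 = 41975.03125
Step 3 — Rw = 41975.03125 * 4571 * 0.000064 ≈ 12280 N (5 s.f.)

12280 N


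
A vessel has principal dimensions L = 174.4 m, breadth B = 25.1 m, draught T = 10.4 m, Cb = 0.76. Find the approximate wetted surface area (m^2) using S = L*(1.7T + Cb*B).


Formula: S = 1.7*L*T + V/T with V = Cb*L*B*T, i.e. S = L * (1.7*T + Cb*B)
Step 1 — 1.7*T = 1.7 * 10.4 = 17.68 m
Step 2 — Cb*B = 0.76 * 25.1 = 19.076 m
Step 3 — 1.7*T + Cb*B = 17.68 + 19.076 = 36.756 m
Step 4 — S = 174.4 * 36.756 ≈ 6410.2 m^2 (5 s.f.)

6410.2 m^2


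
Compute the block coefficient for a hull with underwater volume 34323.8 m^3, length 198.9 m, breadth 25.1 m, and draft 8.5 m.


Formula: Cb = V / (L * B * T)
Step 1 — L * B * T = 198.9 * 25.1 * 8.5 = 42435.315 m^3
Step 2 — Cb = 34323.8 / 42435.315 ≈ 0.80885 (5 s.f.)

0.80885


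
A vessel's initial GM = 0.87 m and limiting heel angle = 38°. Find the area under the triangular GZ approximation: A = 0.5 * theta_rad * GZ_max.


Formula: GZ_max = GM * sin(theta); Area = 0.5 * theta_rad * GZ_max
Step 1 — GZ_max = 0.87 * sin(38°) = 0.87 * 0.615661 = 0.535625 m
Step 2 — theta_rad = 38 * pi/180 = 0.663225 rad
Step 3 — Area = 0.5 * 0.663225 * 0.535625 ≈ 0.17762 m·rad (5 s.f.)

0.17762 m·rad


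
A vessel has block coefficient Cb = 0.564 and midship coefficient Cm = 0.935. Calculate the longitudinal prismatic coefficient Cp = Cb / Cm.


Formula: Cp = Cb / Cm
Substituting: Cp = 0.564 / 0.935
Result: Cp ≈ 0.60321 (5 s.f.)

0.60321


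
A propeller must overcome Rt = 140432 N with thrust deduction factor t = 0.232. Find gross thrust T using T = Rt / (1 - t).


Formula: T = Rt / (1 - t)
Step 1 — (1 - t) = 1 - 0.232 = 0.768
Step 2 — T = 140432 / 0.768 ≈ 182850 N (5 s.f.)

182850 N


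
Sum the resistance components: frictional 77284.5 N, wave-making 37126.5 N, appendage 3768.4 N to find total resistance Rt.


Formula: Rt = Rf + Rw + Ra
Substituting: Rt = 77284.5 + 37126.5 + 3768.4
Result: Rt = 118179.4 N

118179.4 N


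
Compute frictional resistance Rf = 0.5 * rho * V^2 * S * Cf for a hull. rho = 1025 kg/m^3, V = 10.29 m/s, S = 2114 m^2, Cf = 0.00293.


Formula: Rf = 0.5 * rho * V^2 * S * Cf
Step 1 — V^2 = 10.29^2 = 105.8841
Step 2 — 0.5 * rho * V^2 = 0.5 * 1025 * 105.8841 = 54265.60125
Step 3 — Rf = 54265.60125 * 2114 * 0.00293 ≈ 336120 N (5 s.f.)

336120 N


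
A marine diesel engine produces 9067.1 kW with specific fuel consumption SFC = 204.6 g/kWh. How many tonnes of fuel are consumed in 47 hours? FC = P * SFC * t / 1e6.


Formula: FC (tonnes) = P * SFC * t / 1,000,000
Step 1 — P * SFC * t = 9067.1 * 204.6 * 47 = 87191047.02 g
Step 2 — FC (tonnes) = 87191047.02 / 1,000,000 ≈ 87.191 tonnes (5 s.f.)

87.191 tonnes


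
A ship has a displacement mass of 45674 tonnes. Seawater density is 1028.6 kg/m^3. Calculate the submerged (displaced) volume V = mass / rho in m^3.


Formula: V = mass / rho
Step 1 — convert tonnes to kg: 45674 t * 1000 = 45674000 kg
Step 2 — V = 45674000 / 1028.6 ≈ 44404 m^3 (5 s.f.)

44404 m^3


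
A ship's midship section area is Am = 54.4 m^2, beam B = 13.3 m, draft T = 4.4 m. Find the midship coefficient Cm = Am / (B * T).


Formula: Cm = Am / (B * T)
Step 1 — B * T = 13.3 * 4.4 = 58.52 m^2
Step 2 — Cm = 54.4 / 58.52 ≈ 0.92960 (5 s.f.)

0.92960


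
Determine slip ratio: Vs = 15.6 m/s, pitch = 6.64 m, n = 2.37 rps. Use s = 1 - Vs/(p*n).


Formula: s = 1 - Vs / (p * n)
Step 1 — p * n = 6.64 * 2.37 = 15.7368
Step 2 — Vs / (p*n) = 15.6 / 15.7368 = 0.991307 (6 d.p.)
Step 3 — s = 1 - 0.991307 = 0.008693

0.008693


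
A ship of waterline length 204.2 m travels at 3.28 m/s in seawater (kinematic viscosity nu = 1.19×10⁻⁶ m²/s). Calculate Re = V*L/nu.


Formula: Re = V * L / nu
Step 1 — V * L = 3.28 * 204.2 = 669.776 m^2/s
Step 2 — Re = 669.776 / 1.19e-6 = 5.63e+08

5.63e+08


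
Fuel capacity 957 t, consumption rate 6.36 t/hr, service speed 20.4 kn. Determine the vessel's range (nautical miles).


Formula: endurance = fuel / rate; range = endurance * speed
Step 1 — endurance = 957 / 6.36 = 150.4717 hours
Step 2 — range = 150.4717 * 20.4 ≈ 3069.6 nautical miles (5 s.f.)

3069.6 NM


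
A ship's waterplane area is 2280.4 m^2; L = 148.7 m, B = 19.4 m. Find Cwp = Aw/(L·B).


Formula: Cwp = Aw / (L * B)
Step 1 — L * B = 148.7 * 19.4 = 2884.78 m^2
Step 2 — Cwp = 2280.4 / 2884.78 ≈ 0.79049 (5 s.f.)

0.79049


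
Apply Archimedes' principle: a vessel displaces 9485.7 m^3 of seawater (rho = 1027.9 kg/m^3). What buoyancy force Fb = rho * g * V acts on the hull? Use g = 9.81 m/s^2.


Formula: Fb = rho * g * V
Substituting: Fb = 1027.9 * 9.81 * 9485.7
Intermediate: 1027.9 * 9.81 = 10083.699
Result: Fb = 10083.699 * 9485.7 ≈ 95651000 N (5 s.f.)

95651000 N


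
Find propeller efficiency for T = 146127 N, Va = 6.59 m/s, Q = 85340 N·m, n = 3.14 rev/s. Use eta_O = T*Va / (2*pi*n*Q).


Formula: eta = T * Va / (2 * pi * n * Q)
Step 1 — numerator = T * Va = 146127 * 6.59 = 962976.93
Step 2 — 2 * pi * n = 2 * pi * 3.14 = 19.729202
Step 3 — denominator = 19.729202 * 85340 = 1683690.1
Step 4 — eta = 962976.93 / 1683690.1 ≈ 0.57194 (5 s.f.)

0.57194


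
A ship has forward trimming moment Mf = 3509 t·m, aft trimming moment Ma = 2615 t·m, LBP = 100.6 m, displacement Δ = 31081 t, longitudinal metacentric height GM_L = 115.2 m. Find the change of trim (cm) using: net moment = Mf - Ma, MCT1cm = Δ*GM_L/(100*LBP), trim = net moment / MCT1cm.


Formula: net trimming moment = Mf - Ma; MCT1cm = Δ*GM_L/(100*LBP); trim = net moment / MCT1cm
Step 1 — net trimming moment = 3509 - 2615 = 894 t·m
Step 2 — MCT1cm = 31081 * 115.2 / (100 * 100.6) = 355.9176 t·m/cm
Step 3 — trim = 894 / 355.9176 ≈ 2.5118 cm (5 s.f.)

2.5118 cm


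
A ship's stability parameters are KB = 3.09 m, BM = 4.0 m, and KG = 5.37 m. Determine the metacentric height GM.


Formula: GM = KB + BM - KG
Step 1 — KM = KB + BM = 3.09 + 4.0 = 7.09 m
Step 2 — GM = KM - KG = 7.09 - 5.37 = 1.72 m

1.72 m


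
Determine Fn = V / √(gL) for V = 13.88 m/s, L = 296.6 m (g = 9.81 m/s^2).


Formula: Fn = V / sqrt(g * L)
Step 1 — g * L = 9.81 * 296.6 = 2909.646
Step 2 — sqrt(g * L) = sqrt(2909.646) = 53.941135
Step 3 — Fn = 13.88 / 53.941135 ≈ 0.25732 (5 s.f.)

0.25732


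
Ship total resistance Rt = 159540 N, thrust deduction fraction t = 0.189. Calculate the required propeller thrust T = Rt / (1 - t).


Formula: T = Rt / (1 - t)
Step 1 — (1 - t) = 1 - 0.189 = 0.811
Step 2 — T = 159540 / 0.811 ≈ 196720 N (5 s.f.)

196720 N


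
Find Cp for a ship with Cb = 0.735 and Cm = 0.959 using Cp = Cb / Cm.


Formula: Cp = Cb / Cm
Substituting: Cp = 0.735 / 0.959
Result: Cp ≈ 0.76642 (5 s.f.)

0.76642


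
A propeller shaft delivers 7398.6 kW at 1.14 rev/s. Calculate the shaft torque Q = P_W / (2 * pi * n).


Formula: Q = P_W / (2 * pi * n)
Step 1 — P_W = 7398.6 kW * 1000 = 7398600.0 W
Step 2 — 2 * pi * n = 2 * pi * 1.14 = 7.162831
Step 3 — Q = 7398600.0 / 7.162831 ≈ 1032900 N·m (5 s.f.)

1032900 N·m


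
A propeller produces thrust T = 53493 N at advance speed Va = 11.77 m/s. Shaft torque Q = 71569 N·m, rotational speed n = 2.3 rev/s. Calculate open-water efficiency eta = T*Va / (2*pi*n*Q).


Formula: eta = T * Va / (2 * pi * n * Q)
Step 1 — numerator = T * Va = 53493 * 11.77 = 629612.61
Step 2 — 2 * pi * n = 2 * pi * 2.3 = 14.451326
Step 3 — denominator = 14.451326 * 71569 = 1034266.95
Step 4 — eta = 629612.61 / 1034266.95 ≈ 0.60875 (5 s.f.)

0.60875


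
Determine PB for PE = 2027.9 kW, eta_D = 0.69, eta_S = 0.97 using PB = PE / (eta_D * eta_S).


Formula: PB = PE / (eta_D * eta_S)
Step 1 — combined efficiency = eta_D * eta_S = 0.69 * 0.97 = 0.6693
Step 2 — PB = 2027.9 / 0.6693 ≈ 3029.9 kW (5 s.f.)

3029.9 kW


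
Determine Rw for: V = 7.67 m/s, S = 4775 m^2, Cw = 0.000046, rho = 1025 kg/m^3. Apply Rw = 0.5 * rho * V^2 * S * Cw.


Formula: Rw = 0.5 * rho * V^2 * S * Cw
Step 1 — V^2 = 7.67^2 = 58.8289
Step 2 — 0.5 * rho * V^2 = 0.5 * 1025 * 58.8289 = 30149.81125
Step 3 — Rw = 30149.81125 * 4775 * 0.000046 ≈ 6622.4 N (5 s.f.)

6622.4 N


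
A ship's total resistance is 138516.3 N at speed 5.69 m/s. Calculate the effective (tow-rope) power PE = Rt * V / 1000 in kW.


Formula: PE = Rt * V / 1000 (kW)
Step 1 — PE (W) = 138516.3 * 5.69 = 788157.747 W
Step 2 — PE (kW) = 788157.747 / 1000 ≈ 788.16 kW (5 s.f.)

788.16 kW


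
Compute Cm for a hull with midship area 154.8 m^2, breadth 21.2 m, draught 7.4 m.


Formula: Cm = Am / (B * T)
Step 1 — B * T = 21.2 * 7.4 = 156.88 m^2
Step 2 — Cm = 154.8 / 156.88 ≈ 0.98674 (5 s.f.)

0.98674


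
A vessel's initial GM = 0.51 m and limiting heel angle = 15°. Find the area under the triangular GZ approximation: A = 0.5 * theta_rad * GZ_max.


Formula: GZ_max = GM * sin(theta); Area = 0.5 * theta_rad * GZ_max
Step 1 — GZ_max = 0.51 * sin(15°) = 0.51 * 0.258819 = 0.131998 m
Step 2 — theta_rad = 15 * pi/180 = 0.261799 rad
Step 3 — Area = 0.5 * 0.261799 * 0.131998 ≈ 0.017278 m·rad (5 s.f.)

0.017278 m·rad


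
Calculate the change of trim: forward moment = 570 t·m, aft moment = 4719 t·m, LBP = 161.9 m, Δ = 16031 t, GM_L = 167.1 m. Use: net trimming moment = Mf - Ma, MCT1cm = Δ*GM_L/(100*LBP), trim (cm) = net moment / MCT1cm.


Formula: net trimming moment = Mf - Ma; MCT1cm = Δ*GM_L/(100*LBP); trim = net moment / MCT1cm
Step 1 — net trimming moment = 570 - 4719 = -4149 t·m
Step 2 — MCT1cm = 16031 * 167.1 / (100 * 161.9) = 165.4589 t·m/cm
Step 3 — trim = -4149 / 165.4589 ≈ -25.076 cm (5 s.f.)

-25.076 cm


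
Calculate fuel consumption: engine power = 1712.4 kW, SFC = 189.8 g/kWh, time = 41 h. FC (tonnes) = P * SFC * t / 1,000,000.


Formula: FC (tonnes) = P * SFC * t / 1,000,000
Step 1 — P * SFC * t = 1712.4 * 189.8 * 41 = 13325554.32 g
Step 2 — FC (tonnes) = 13325554.32 / 1,000,000 ≈ 13.326 tonnes (5 s.f.)

13.326 tonnes


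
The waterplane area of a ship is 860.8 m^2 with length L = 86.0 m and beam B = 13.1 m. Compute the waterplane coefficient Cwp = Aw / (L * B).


Formula: Cwp = Aw / (L * B)
Step 1 — L * B = 86.0 * 13.1 = 1126.6 m^2
Step 2 — Cwp = 860.8 / 1126.6 ≈ 0.76407 (5 s.f.)

0.76407


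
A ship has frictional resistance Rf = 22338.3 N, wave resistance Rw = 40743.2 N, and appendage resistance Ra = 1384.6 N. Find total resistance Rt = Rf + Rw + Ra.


Formula: Rt = Rf + Rw + Ra
Substituting: Rt = 22338.3 + 40743.2 + 1384.6
Result: Rt = 64466.1 N

64466.1 N


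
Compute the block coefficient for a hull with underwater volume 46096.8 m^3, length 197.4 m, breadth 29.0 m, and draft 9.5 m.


Formula: Cb = V / (L * B * T)
Step 1 — L * B * T = 197.4 * 29.0 * 9.5 = 54383.7 m^3
Step 2 — Cb = 46096.8 / 54383.7 ≈ 0.84762 (5 s.f.)

0.84762


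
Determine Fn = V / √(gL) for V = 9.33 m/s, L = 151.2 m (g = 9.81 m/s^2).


Formula: Fn = V / sqrt(g * L)
Step 1 — g * L = 9.81 * 151.2 = 1483.272
Step 2 — sqrt(g * L) = sqrt(1483.272) = 38.51327
Step 3 — Fn = 9.33 / 38.51327 ≈ 0.24225 (5 s.f.)

0.24225


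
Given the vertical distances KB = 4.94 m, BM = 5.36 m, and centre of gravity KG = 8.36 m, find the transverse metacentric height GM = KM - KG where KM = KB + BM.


Formula: GM = KB + BM - KG
Step 1 — KM = KB + BM = 4.94 + 5.36 = 10.3 m
Step 2 — GM = KM - KG = 10.3 - 8.36 = 1.94 m

1.94 m


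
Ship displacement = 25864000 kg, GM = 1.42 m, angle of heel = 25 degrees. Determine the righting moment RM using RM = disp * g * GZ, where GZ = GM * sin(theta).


Formula: GZ = GM * sin(theta); RM = disp * g * GZ
Step 1 — GZ = 1.42 * sin(25°) = 1.42 * 0.422618 = 0.600118 m
Step 2 — RM = 25864000 * 9.81 * 0.600118 ≈ 152270000 N·m (5 s.f.)

152270000 N·m


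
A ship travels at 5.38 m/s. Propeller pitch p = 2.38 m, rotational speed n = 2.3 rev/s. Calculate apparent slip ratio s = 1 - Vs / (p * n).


Formula: s = 1 - Vs / (p * n)
Step 1 — p * n = 2.38 * 2.3 = 5.474
Step 2 — Vs / (p*n) = 5.38 / 5.474 = 0.982828 (6 d.p.)
Step 3 — s = 1 - 0.982828 = 0.017172

0.017172


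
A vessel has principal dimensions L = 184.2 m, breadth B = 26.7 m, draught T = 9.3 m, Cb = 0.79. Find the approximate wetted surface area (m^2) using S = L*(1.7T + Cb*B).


Formula: S = 1.7*L*T + V/T with V = Cb*L*B*T, i.e. S = L * (1.7*T + Cb*B)
Step 1 — 1.7*T = 1.7 * 9.3 = 15.81 m
Step 2 — Cb*B = 0.79 * 26.7 = 21.093 m
Step 3 — 1.7*T + Cb*B = 15.81 + 21.093 = 36.903 m
Step 4 — S = 184.2 * 36.903 ≈ 6797.5 m^2 (5 s.f.)

6797.5 m^2


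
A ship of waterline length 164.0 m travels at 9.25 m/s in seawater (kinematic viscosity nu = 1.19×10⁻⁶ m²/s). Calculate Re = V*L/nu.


Formula: Re = V * L / nu
Step 1 — V * L = 9.25 * 164.0 = 1517.0 m^2/s
Step 2 — Re = 1517.0 / 1.19e-6 = 1.27e+09

1.27e+09


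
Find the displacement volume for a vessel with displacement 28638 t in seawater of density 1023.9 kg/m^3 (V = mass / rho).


Formula: V = mass / rho
Step 1 — convert tonnes to kg: 28638 t * 1000 = 28638000 kg
Step 2 — V = 28638000 / 1023.9 ≈ 27970 m^3 (5 s.f.)

27970 m^3


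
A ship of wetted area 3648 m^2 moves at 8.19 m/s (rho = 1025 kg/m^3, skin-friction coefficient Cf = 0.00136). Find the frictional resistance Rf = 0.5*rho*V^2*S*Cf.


Formula: Rf = 0.5 * rho * V^2 * S * Cf
Step 1 — V^2 = 8.19^2 = 67.0761
Step 2 — 0.5 * rho * V^2 = 0.5 * 1025 * 67.0761 = 34376.50125
Step 3 — Rf = 34376.50125 * 3648 * 0.00136 ≈ 170550 N (5 s.f.)

170550 N


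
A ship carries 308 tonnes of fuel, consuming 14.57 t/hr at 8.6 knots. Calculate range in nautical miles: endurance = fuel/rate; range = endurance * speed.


Formula: endurance = fuel / rate; range = endurance * speed
Step 1 — endurance = 308 / 14.57 = 21.1393 hours
Step 2 — range = 21.1393 * 8.6 ≈ 181.80 nautical miles (5 s.f.)

181.80 NM


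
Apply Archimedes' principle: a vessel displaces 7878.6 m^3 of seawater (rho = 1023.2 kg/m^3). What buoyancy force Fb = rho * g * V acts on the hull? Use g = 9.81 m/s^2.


Formula: Fb = rho * g * V
Substituting: Fb = 1023.2 * 9.81 * 7878.6
Intermediate: 1023.2 * 9.81 = 10037.592
Result: Fb = 10037.592 * 7878.6 ≈ 79082000 N (5 s.f.)

79082000 N


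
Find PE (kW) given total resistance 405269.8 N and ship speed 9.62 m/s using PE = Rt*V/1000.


Formula: PE = Rt * V / 1000 (kW)
Step 1 — PE (W) = 405269.8 * 9.62 = 3898695.476 W
Step 2 — PE (kW) = 3898695.476 / 1000 ≈ 3898.7 kW (5 s.f.)

3898.7 kW


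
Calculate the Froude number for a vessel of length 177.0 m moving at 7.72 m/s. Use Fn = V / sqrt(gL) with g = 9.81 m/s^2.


Formula: Fn = V / sqrt(g * L)
Step 1 — g * L = 9.81 * 177.0 = 1736.37
Step 2 — sqrt(g * L) = sqrt(1736.37) = 41.669773
Step 3 — Fn = 7.72 / 41.669773 ≈ 0.18527 (5 s.f.)

0.18527


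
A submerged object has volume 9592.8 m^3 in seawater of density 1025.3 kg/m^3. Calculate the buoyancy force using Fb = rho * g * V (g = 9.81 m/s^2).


Formula: Fb = rho * g * V
Substituting: Fb = 1025.3 * 9.81 * 9592.8
Intermediate: 1025.3 * 9.81 = 10058.193
Result: Fb = 10058.193 * 9592.8 ≈ 96486000 N (5 s.f.)

96486000 N
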